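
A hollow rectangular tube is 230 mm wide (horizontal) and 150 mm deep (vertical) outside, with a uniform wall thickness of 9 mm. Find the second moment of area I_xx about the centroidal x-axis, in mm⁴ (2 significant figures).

Split into non-overlapping primitives; take the origin at the lower-left of the bounding box.
Outer rectangle: 230 × 150, A = 34 500 mm², y = 75 mm, Ī = 64 687 500 mm⁴.
Inner void (subtracted): 212 × 132, A = 27 984 mm², y = 75 mm, Ī = 40 632 768 mm⁴.
By symmetry the centroid is at mid-height, ȳ = 75 mm.
All pieces are centred on the centroidal x-axis, so I = ΣĪ (holes subtracted) = 24 054 732 mm⁴.

I_xx ≈ 2.4 × 10⁷ mm⁴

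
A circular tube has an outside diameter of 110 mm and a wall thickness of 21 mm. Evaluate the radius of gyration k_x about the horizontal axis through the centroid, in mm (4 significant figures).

k_x ≈ 32.33 mm

Treat the section as a set of non-overlapping primitives; coordinates are from the bounding-box lower-left.
Outer circle: ⌀110, A = 9503.32 mm², y = 55 mm, Ī = 7 186 884 mm⁴.
Bore (subtracted): ⌀68, A = 3631.68 mm², y = 55 mm, Ī = 1 049 556 mm⁴.
By symmetry the centroid is at mid-height, ȳ = 55 mm.
All pieces are centred on the horizontal axis through the centroid, so I = ΣĪ (holes subtracted) = 6 137 328 mm⁴.
Radius of gyration: k = √(I/A) = √(6 137 328 / 5871.64) = 32.3303 mm.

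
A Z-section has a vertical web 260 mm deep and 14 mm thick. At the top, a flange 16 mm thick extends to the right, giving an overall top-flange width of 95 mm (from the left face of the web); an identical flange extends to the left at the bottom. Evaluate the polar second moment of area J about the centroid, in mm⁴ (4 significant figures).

J ≈ 6.646 × 10⁷ mm⁴

Treat the section as a set of non-overlapping primitives; coordinates are from the bounding-box lower-left.
Web: 14 × 260, A = 3 640 mm², y = 130 mm, Ī = 20 505 333 mm⁴.
Top flange (beyond web): 81 × 16, A = 1 296 mm², y = 252 mm, Ī = 27 648 mm⁴.
Bottom flange (beyond web): 81 × 16, A = 1 296 mm², y = 8 mm, Ī = 27 648 mm⁴.
Centroid: ȳ = ΣA·y / ΣA = 130 mm.
Transfer each piece to the centroidal x-axis using Ī + A·d² with d = y − 130:
  web: d = 0 mm → contributes +20 505 333 mm⁴
  top flange (beyond web): d = 122 mm → contributes +19 317 312 mm⁴
  bottom flange (beyond web): d = -122 mm → contributes +19 317 312 mm⁴
Total I = 59 139 957 mm⁴.
For the y-axis: x̄ = 88 mm.
Repeating about the centroidal y-axis gives I_y = 7 324 829 mm⁴.
Polar second moment: J = I_x + I_y = 66 464 787 mm⁴.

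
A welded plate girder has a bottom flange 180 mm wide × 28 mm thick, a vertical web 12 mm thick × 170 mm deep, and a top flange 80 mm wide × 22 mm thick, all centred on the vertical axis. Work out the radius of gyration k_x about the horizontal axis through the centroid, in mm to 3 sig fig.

k_x ≈ 81.4 mm

Split into non-overlapping primitives; take the origin at the lower-left of the bounding box.
Bottom plate: 180 × 28, A = 5 040 mm², y = 14 mm, Ī = 329 280 mm⁴.
Web plate: 12 × 170, A = 2 040 mm², y = 113 mm, Ī = 4 913 000 mm⁴.
Top plate: 80 × 22, A = 1 760 mm², y = 209 mm, Ī = 70 987 mm⁴.
Centroid: ȳ = ΣA·y / ΣA = 75.67 mm.
Transfer each piece to the horizontal axis through the centroid using Ī + A·d² with d = y − 75.67:
  bottom plate: d = -61.67 mm → contributes +19 497 155 mm⁴
  web plate: d = 37.33 mm → contributes +7 755 847 mm⁴
  top plate: d = 133.33 mm → contributes +31 358 460 mm⁴
Total I = 58 611 462 mm⁴.
Radius of gyration: k = √(I/A) = √(58 611 462 / 8 840) = 81.426 mm.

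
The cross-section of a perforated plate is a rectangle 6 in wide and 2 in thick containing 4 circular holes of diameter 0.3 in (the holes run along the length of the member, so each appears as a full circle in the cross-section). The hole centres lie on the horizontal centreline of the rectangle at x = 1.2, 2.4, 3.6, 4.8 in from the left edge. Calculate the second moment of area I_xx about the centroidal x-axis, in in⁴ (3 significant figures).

I_xx ≈ 4.00 in⁴

Treat the section as a set of non-overlapping primitives; coordinates are from the bounding-box lower-left.
Plate: 6 × 2, A = 12 in², y = 1 in, Ī = 4 in⁴.
Hole 1 (subtracted): ⌀0.3, A = 0.070686 in², y = 1 in, Ī = 0.00039761 in⁴.
Hole 2 (subtracted): ⌀0.3, A = 0.070686 in², y = 1 in, Ī = 0.00039761 in⁴.
Hole 3 (subtracted): ⌀0.3, A = 0.070686 in², y = 1 in, Ī = 0.00039761 in⁴.
Hole 4 (subtracted): ⌀0.3, A = 0.070686 in², y = 1 in, Ī = 0.00039761 in⁴.
By symmetry the centroid is at mid-height, ȳ = 1 in.
All pieces are centred on the centroidal x-axis, so I = ΣĪ (holes subtracted) = 3.9984 in⁴.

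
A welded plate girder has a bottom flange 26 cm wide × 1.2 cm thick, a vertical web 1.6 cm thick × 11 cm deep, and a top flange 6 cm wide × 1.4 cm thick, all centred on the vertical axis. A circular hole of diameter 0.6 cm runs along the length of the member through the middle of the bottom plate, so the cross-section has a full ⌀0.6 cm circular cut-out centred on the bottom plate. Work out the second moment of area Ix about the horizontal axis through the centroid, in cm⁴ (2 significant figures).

Ix ≈ 1300 cm⁴

Treat the section as a set of non-overlapping primitives; coordinates are from the bounding-box lower-left.
Bottom plate: 26 × 1.2, A = 31.2 cm², y = 0.6 cm, Ī = 3.744 cm⁴.
Web plate: 1.6 × 11, A = 17.6 cm², y = 6.7 cm, Ī = 177.5 cm⁴.
Top plate: 6 × 1.4, A = 8.4 cm², y = 12.9 cm, Ī = 1.372 cm⁴.
Hole (subtracted): ⌀0.6, A = 0.2827 cm², y = 0.6 cm, Ī = 0.006362 cm⁴.
Centroid: ȳ = ΣA·y / ΣA = 4.302 cm.
Transfer each piece to the horizontal axis through the centroid using Ī + A·d² with d = y − 4.302:
  bottom plate: d = -3.702 cm → contributes +431.2 cm⁴
  web plate: d = 2.398 cm → contributes +278.7 cm⁴
  top plate: d = 8.598 cm → contributes +622.4 cm⁴
  hole: d = -3.702 cm → contributes −3.88 cm⁴
Total I = 1 328 cm⁴.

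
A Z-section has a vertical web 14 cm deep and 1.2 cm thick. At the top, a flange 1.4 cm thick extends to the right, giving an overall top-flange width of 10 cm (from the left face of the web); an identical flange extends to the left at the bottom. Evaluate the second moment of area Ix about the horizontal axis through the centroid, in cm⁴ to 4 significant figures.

Split into non-overlapping primitives; take the origin at the lower-left of the bounding box.
Web: 1.2 × 14, A = 16.8 cm², y = 7 cm, Ī = 274.4 cm⁴.
Top flange (beyond web): 8.8 × 1.4, A = 12.32 cm², y = 13.3 cm, Ī = 2.01227 cm⁴.
Bottom flange (beyond web): 8.8 × 1.4, A = 12.32 cm², y = 0.7 cm, Ī = 2.01227 cm⁴.
Centroid: ȳ = ΣA·y / ΣA = 7 cm.
Transfer each piece to the horizontal axis through the centroid using Ī + A·d² with d = y − 7:
  web: d = 0 cm → contributes +274.4 cm⁴
  top flange (beyond web): d = 6.3 cm → contributes +490.993 cm⁴
  bottom flange (beyond web): d = -6.3 cm → contributes +490.993 cm⁴
Total I = 1256.39 cm⁴.

Ix ≈ 1256 cm⁴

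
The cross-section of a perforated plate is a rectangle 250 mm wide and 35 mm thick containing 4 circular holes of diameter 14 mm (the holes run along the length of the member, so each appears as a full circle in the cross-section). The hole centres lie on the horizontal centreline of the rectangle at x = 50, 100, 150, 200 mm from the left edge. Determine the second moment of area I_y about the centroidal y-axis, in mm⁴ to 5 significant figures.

I_y ≈ 4.3641 × 10⁷ mm⁴

Break the section into simple shapes (no overlaps), measuring from the bottom-left corner of the bounding box.
Plate: 250 × 35, A = 8 750 mm², x = 125 mm, Ī = 45 572 917 mm⁴.
Hole 1 (subtracted): ⌀14, A = 153.938 mm², x = 50 mm, Ī = 1885.741 mm⁴.
Hole 2 (subtracted): ⌀14, A = 153.938 mm², x = 100 mm, Ī = 1885.741 mm⁴.
Hole 3 (subtracted): ⌀14, A = 153.938 mm², x = 150 mm, Ī = 1885.741 mm⁴.
Hole 4 (subtracted): ⌀14, A = 153.938 mm², x = 200 mm, Ī = 1885.741 mm⁴.
By symmetry the centroid is at mid-width, x̄ = 125 mm.
Transfer each piece to the centroidal y-axis using Ī + A·d² with d = x − 125:
  plate: d = 0 mm → contributes +45 572 917 mm⁴
  hole 1: d = -75 mm → contributes −867787.2 mm⁴
  hole 2: d = -25 mm → contributes −98097.02 mm⁴
  hole 3: d = 25 mm → contributes −98097.02 mm⁴
  hole 4: d = 75 mm → contributes −867787.2 mm⁴
Total I = 43 641 148 mm⁴.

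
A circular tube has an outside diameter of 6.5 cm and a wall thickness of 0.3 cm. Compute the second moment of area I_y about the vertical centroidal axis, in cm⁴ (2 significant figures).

I_y ≈ 28 cm⁴

Treat the section as a set of non-overlapping primitives; coordinates are from the bounding-box lower-left.
Outer circle: ⌀6.5, A = 33.18 cm², x = 3.25 cm, Ī = 87.62 cm⁴.
Bore (subtracted): ⌀5.9, A = 27.34 cm², x = 3.25 cm, Ī = 59.48 cm⁴.
By symmetry the centroid is at mid-width, x̄ = 3.25 cm.
All pieces are centred on the vertical centroidal axis, so I = ΣĪ (holes subtracted) = 28.14 cm⁴.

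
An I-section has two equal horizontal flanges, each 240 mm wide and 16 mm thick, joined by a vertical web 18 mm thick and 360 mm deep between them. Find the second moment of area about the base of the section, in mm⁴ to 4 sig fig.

Split into non-overlapping primitives; take the origin at the lower-left of the bounding box.
Bottom flange: 240 × 16, A = 3 840 mm², y = 8 mm, Ī = 81 920 mm⁴.
Web: 18 × 360, A = 6 480 mm², y = 196 mm, Ī = 69 984 000 mm⁴.
Top flange: 240 × 16, A = 3 840 mm², y = 384 mm, Ī = 81 920 mm⁴.
Transfer each piece to the base of the section using Ī + A·d² with d = y − 0:
  bottom flange: d = 8 mm → contributes +327 680 mm⁴
  web: d = 196 mm → contributes +318 919 680 mm⁴
  top flange: d = 384 mm → contributes +566 312 960 mm⁴
Total I = 885 560 320 mm⁴.

I_base ≈ 8.856 × 10⁸ mm⁴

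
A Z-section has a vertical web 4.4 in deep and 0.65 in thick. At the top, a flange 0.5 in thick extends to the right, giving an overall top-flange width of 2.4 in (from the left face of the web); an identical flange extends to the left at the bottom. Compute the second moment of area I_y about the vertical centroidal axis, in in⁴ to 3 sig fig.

I_y ≈ 3.07 in⁴

Break the section into simple shapes (no overlaps), measuring from the bottom-left corner of the bounding box.
Web: 0.65 × 4.4, A = 2.86 in², x = 2.075 in, Ī = 0.1007 in⁴.
Top flange (beyond web): 1.75 × 0.5, A = 0.875 in², x = 3.275 in, Ī = 0.22331 in⁴.
Bottom flange (beyond web): 1.75 × 0.5, A = 0.875 in², x = 0.875 in, Ī = 0.22331 in⁴.
Centroid: x̄ = ΣA·x / ΣA = 2.075 in.
Transfer each piece to the vertical centroidal axis using Ī + A·d² with d = x − 2.075:
  web: d = 0 in → contributes +0.1007 in⁴
  top flange (beyond web): d = 1.2 in → contributes +1.4833 in⁴
  bottom flange (beyond web): d = -1.2 in → contributes +1.4833 in⁴
Total I = 3.0673 in⁴.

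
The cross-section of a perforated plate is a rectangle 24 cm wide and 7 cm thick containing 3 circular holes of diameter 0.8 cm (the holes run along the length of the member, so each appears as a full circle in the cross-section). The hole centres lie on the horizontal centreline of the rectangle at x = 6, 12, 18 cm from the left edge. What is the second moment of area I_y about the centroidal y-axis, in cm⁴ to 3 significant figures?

I_y ≈ 8030 cm⁴

Decompose the section into non-overlapping parts with the origin at the bottom-left of its bounding rectangle.
Plate: 24 × 7, A = 168 cm², x = 12 cm, Ī = 8 064 cm⁴.
Hole 1 (subtracted): ⌀0.8, A = 0.50265 cm², x = 6 cm, Ī = 0.020106 cm⁴.
Hole 2 (subtracted): ⌀0.8, A = 0.50265 cm², x = 12 cm, Ī = 0.020106 cm⁴.
Hole 3 (subtracted): ⌀0.8, A = 0.50265 cm², x = 18 cm, Ī = 0.020106 cm⁴.
By symmetry the centroid is at mid-width, x̄ = 12 cm.
Transfer each piece to the centroidal y-axis using Ī + A·d² with d = x − 12:
  plate: d = 0 cm → contributes +8 064 cm⁴
  hole 1: d = -6 cm → contributes −18.116 cm⁴
  hole 2: d = 0 cm → contributes −0.020106 cm⁴
  hole 3: d = 6 cm → contributes −18.116 cm⁴
Total I = 8027.7 cm⁴.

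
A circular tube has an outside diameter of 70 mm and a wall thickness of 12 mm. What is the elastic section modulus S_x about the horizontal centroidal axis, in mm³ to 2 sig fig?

Split into non-overlapping primitives; take the origin at the lower-left of the bounding box.
Outer circle: ⌀70, A = 3 848 mm², y = 35 mm, Ī = 1 178 588 mm⁴.
Bore (subtracted): ⌀46, A = 1 662 mm², y = 35 mm, Ī = 219 787 mm⁴.
By symmetry the centroid is at mid-height, ȳ = 35 mm.
All pieces are centred on the horizontal centroidal axis, so I = ΣĪ (holes subtracted) = 958 802 mm⁴.
Extreme fibre distance c = 35 mm; S = I/c = 27 394 mm³.

S_x ≈ 2.7 × 10⁴ mm³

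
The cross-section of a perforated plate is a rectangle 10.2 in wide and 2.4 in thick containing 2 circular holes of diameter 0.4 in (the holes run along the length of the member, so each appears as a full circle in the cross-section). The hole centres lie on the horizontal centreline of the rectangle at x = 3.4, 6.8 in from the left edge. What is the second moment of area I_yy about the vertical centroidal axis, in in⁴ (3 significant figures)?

I_yy ≈ 212 in⁴

Break the section into simple shapes (no overlaps), measuring from the bottom-left corner of the bounding box.
Plate: 10.2 × 2.4, A = 24.48 in², x = 5.1 in, Ī = 212.24 in⁴.
Hole 1 (subtracted): ⌀0.4, A = 0.12566 in², x = 3.4 in, Ī = 0.0012566 in⁴.
Hole 2 (subtracted): ⌀0.4, A = 0.12566 in², x = 6.8 in, Ī = 0.0012566 in⁴.
By symmetry the centroid is at mid-width, x̄ = 5.1 in.
Transfer each piece to the vertical centroidal axis using Ī + A·d² with d = x − 5.1:
  plate: d = 0 in → contributes +212.24 in⁴
  hole 1: d = -1.7 in → contributes −0.36442 in⁴
  hole 2: d = 1.7 in → contributes −0.36442 in⁴
Total I = 211.51 in⁴.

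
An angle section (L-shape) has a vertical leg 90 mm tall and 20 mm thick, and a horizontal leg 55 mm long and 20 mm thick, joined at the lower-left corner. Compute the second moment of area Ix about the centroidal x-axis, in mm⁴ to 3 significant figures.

Break the section into simple shapes (no overlaps), measuring from the bottom-left corner of the bounding box.
Vertical leg: 20 × 90, A = 1 800 mm², y = 45 mm, Ī = 1 215 000 mm⁴.
Horizontal leg (remainder): 35 × 20, A = 700 mm², y = 10 mm, Ī = 23 333 mm⁴.
Centroid: ȳ = ΣA·y / ΣA = 35.2 mm.
Transfer each piece to the centroidal x-axis using Ī + A·d² with d = y − 35.2:
  vertical leg: d = 9.8 mm → contributes +1 387 872 mm⁴
  horizontal leg (remainder): d = -25.2 mm → contributes +467 861 mm⁴
Total I = 1 855 733 mm⁴.

Ix ≈ 1.86 × 10⁶ mm⁴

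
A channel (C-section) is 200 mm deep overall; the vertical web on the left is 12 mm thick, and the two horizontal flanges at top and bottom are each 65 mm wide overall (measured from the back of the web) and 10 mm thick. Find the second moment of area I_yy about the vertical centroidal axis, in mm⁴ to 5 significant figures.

I_yy ≈ 1.0535 × 10⁶ mm⁴

Split into non-overlapping primitives; take the origin at the lower-left of the bounding box.
Web: 12 × 200, A = 2 400 mm², x = 6 mm, Ī = 28 800 mm⁴.
Top flange (beyond web): 53 × 10, A = 530 mm², x = 38.5 mm, Ī = 124064.2 mm⁴.
Bottom flange (beyond web): 53 × 10, A = 530 mm², x = 38.5 mm, Ī = 124064.2 mm⁴.
Centroid: x̄ = ΣA·x / ΣA = 15.95665 mm.
Transfer each piece to the vertical centroidal axis using Ī + A·d² with d = x − 15.95665:
  web: d = -9.956647 mm → contributes +266723.6 mm⁴
  top flange (beyond web): d = 22.54335 mm → contributes +393411.6 mm⁴
  bottom flange (beyond web): d = 22.54335 mm → contributes +393411.6 mm⁴
Total I = 1 053 547 mm⁴.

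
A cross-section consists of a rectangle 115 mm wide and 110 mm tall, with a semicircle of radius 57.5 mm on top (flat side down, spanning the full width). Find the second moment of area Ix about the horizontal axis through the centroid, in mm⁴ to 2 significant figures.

Ix ≈ 3.7 × 10⁷ mm⁴

Treat the section as a set of non-overlapping primitives; coordinates are from the bounding-box lower-left.
Rectangular body: 115 × 110, A = 12 650 mm², y = 55 mm, Ī = 12 755 417 mm⁴.
Semicircular cap: semicircle r = 57.5, A = 5 193 mm², y = 134.4 mm, Ī = 1 199 785 mm⁴.
Centroid: ȳ = ΣA·y / ΣA = 78.11 mm.
Transfer each piece to the horizontal axis through the centroid using Ī + A·d² with d = y − 78.11:
  rectangular body: d = -23.11 mm → contributes +19 511 988 mm⁴
  semicircular cap: d = 56.29 mm → contributes +17 657 188 mm⁴
Total I = 37 169 176 mm⁴.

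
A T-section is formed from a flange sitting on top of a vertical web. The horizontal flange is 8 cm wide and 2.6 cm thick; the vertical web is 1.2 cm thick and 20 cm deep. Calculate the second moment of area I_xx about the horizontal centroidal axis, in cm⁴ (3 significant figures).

Treat the section as a set of non-overlapping primitives; coordinates are from the bounding-box lower-left.
Flange: 8 × 2.6, A = 20.8 cm², y = 21.3 cm, Ī = 11.717 cm⁴.
Web: 1.2 × 20, A = 24 cm², y = 10 cm, Ī = 800 cm⁴.
Centroid: ȳ = ΣA·y / ΣA = 15.246 cm.
Transfer each piece to the horizontal centroidal axis using Ī + A·d² with d = y − 15.246:
  flange: d = 6.0536 cm → contributes +773.95 cm⁴
  web: d = -5.2464 cm → contributes +1460.6 cm⁴
Total I = 2234.5 cm⁴.

I_xx ≈ 2230 cm⁴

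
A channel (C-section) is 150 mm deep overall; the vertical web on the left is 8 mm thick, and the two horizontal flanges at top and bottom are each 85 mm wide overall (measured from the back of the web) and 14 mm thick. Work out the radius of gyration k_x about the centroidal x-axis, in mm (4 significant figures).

Treat the section as a set of non-overlapping primitives; coordinates are from the bounding-box lower-left.
Web: 8 × 150, A = 1 200 mm², y = 75 mm, Ī = 2 250 000 mm⁴.
Top flange (beyond web): 77 × 14, A = 1 078 mm², y = 143 mm, Ī = 17607.3 mm⁴.
Bottom flange (beyond web): 77 × 14, A = 1 078 mm², y = 7 mm, Ī = 17607.3 mm⁴.
By symmetry the centroid is at mid-height, ȳ = 75 mm.
Transfer each piece to the centroidal x-axis using Ī + A·d² with d = y − 75:
  web: d = 0 mm → contributes +2 250 000 mm⁴
  top flange (beyond web): d = 68 mm → contributes +5 002 279 mm⁴
  bottom flange (beyond web): d = -68 mm → contributes +5 002 279 mm⁴
Total I = 12 254 559 mm⁴.
Radius of gyration: k = √(I/A) = √(12 254 559 / 3 356) = 60.428 mm.

k_x ≈ 60.43 mm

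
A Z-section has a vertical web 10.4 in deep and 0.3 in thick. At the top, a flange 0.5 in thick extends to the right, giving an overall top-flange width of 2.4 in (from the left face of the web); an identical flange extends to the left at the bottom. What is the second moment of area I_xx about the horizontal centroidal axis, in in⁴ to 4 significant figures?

I_xx ≈ 79.62 in⁴

Break the section into simple shapes (no overlaps), measuring from the bottom-left corner of the bounding box.
Web: 0.3 × 10.4, A = 3.12 in², y = 5.2 in, Ī = 28.1216 in⁴.
Top flange (beyond web): 2.1 × 0.5, A = 1.05 in², y = 10.15 in, Ī = 0.021875 in⁴.
Bottom flange (beyond web): 2.1 × 0.5, A = 1.05 in², y = 0.25 in, Ī = 0.021875 in⁴.
Centroid: ȳ = ΣA·y / ΣA = 5.2 in.
Transfer each piece to the horizontal centroidal axis using Ī + A·d² with d = y − 5.2:
  web: d = 0 in → contributes +28.1216 in⁴
  top flange (beyond web): d = 4.95 in → contributes +25.7495 in⁴
  bottom flange (beyond web): d = -4.95 in → contributes +25.7495 in⁴
Total I = 79.6206 in⁴.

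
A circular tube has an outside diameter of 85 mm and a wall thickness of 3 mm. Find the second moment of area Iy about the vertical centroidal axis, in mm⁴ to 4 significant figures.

Iy ≈ 6.504 × 10⁵ mm⁴

Break the section into simple shapes (no overlaps), measuring from the bottom-left corner of the bounding box.
Outer circle: ⌀85, A = 5674.5 mm², x = 42.5 mm, Ī = 2 562 392 mm⁴.
Bore (subtracted): ⌀79, A = 4901.67 mm², x = 42.5 mm, Ī = 1 911 958 mm⁴.
By symmetry the centroid is at mid-width, x̄ = 42.5 mm.
All pieces are centred on the vertical centroidal axis, so I = ΣĪ (holes subtracted) = 650 435 mm⁴.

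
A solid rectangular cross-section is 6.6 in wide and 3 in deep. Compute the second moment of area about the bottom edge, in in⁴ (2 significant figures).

I_base ≈ 59 in⁴

The section: 6.6 × 3, A = 19.8 in², y = 1.5 in, Ī = 14.85 in⁴.
Transfer it to the base of the section using Ī + A·d² with d = y − 0:
  the section: d = 1.5 in → contributes +59.4 in⁴
Total I = 59.4 in⁴.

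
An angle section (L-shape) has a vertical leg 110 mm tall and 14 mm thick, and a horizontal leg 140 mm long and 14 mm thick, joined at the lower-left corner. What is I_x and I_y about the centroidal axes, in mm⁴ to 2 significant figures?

I_x ≈ 3.5 × 10⁶ mm⁴, I_y ≈ 6.4 × 10⁶ mm⁴

Treat the section as a set of non-overlapping primitives; coordinates are from the bounding-box lower-left.
Vertical leg: 14 × 110, A = 1 540 mm², y = 55 mm, Ī = 1 552 833 mm⁴.
Horizontal leg (remainder): 126 × 14, A = 1 764 mm², y = 7 mm, Ī = 28 812 mm⁴.
Centroid: ȳ = ΣA·y / ΣA = 29.37 mm.
Transfer each piece to the centroidal x-axis using Ī + A·d² with d = y − 29.37:
  vertical leg: d = 25.63 mm → contributes +2 564 227 mm⁴
  horizontal leg (remainder): d = -22.37 mm → contributes +911 775 mm⁴
Total I = 3 476 002 mm⁴.
For the y-axis: x̄ = 44.37 mm.
Repeating about the centroidal y-axis gives I_y = 6 387 722 mm⁴.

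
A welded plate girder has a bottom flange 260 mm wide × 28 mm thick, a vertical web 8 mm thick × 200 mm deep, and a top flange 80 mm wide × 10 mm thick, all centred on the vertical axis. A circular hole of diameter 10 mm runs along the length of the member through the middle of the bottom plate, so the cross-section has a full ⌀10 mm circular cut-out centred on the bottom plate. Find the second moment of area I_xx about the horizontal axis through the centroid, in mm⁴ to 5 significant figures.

Decompose the section into non-overlapping parts with the origin at the bottom-left of its bounding rectangle.
Bottom plate: 260 × 28, A = 7 280 mm², y = 14 mm, Ī = 475626.7 mm⁴.
Web plate: 8 × 200, A = 1 600 mm², y = 128 mm, Ī = 5 333 333 mm⁴.
Top plate: 80 × 10, A = 800 mm², y = 233 mm, Ī = 6666.667 mm⁴.
Hole (subtracted): ⌀10, A = 78.53982 mm², y = 14 mm, Ī = 490.8739 mm⁴.
Centroid: ȳ = ΣA·y / ΣA = 51.24434 mm.
Transfer each piece to the horizontal axis through the centroid using Ī + A·d² with d = y − 51.24434:
  bottom plate: d = -37.24434 mm → contributes +10 574 009 mm⁴
  web plate: d = 76.75566 mm → contributes +14 759 625 mm⁴
  top plate: d = 181.7557 mm → contributes +26 434 764 mm⁴
  hole: d = -37.24434 mm → contributes −109436.6 mm⁴
Total I = 51 658 962 mm⁴.

I_xx ≈ 5.1659 × 10⁷ mm⁴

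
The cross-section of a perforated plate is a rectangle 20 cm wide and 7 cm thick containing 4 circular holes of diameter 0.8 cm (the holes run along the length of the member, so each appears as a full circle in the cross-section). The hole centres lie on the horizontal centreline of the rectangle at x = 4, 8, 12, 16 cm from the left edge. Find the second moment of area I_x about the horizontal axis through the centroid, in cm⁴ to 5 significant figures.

I_x ≈ 571.59 cm⁴

Split into non-overlapping primitives; take the origin at the lower-left of the bounding box.
Plate: 20 × 7, A = 140 cm², y = 3.5 cm, Ī = 571.6667 cm⁴.
Hole 1 (subtracted): ⌀0.8, A = 0.5026548 cm², y = 3.5 cm, Ī = 0.02010619 cm⁴.
Hole 2 (subtracted): ⌀0.8, A = 0.5026548 cm², y = 3.5 cm, Ī = 0.02010619 cm⁴.
Hole 3 (subtracted): ⌀0.8, A = 0.5026548 cm², y = 3.5 cm, Ī = 0.02010619 cm⁴.
Hole 4 (subtracted): ⌀0.8, A = 0.5026548 cm², y = 3.5 cm, Ī = 0.02010619 cm⁴.
By symmetry the centroid is at mid-height, ȳ = 3.5 cm.
All pieces are centred on the horizontal axis through the centroid, so I = ΣĪ (holes subtracted) = 571.5862 cm⁴.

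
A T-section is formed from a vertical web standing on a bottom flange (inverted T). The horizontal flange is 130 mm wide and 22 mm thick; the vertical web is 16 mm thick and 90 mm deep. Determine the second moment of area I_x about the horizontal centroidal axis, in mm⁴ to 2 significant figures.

Treat the section as a set of non-overlapping primitives; coordinates are from the bounding-box lower-left.
Flange: 130 × 22, A = 2 860 mm², y = 11 mm, Ī = 115 353 mm⁴.
Web: 16 × 90, A = 1 440 mm², y = 67 mm, Ī = 972 000 mm⁴.
Centroid: ȳ = ΣA·y / ΣA = 29.75 mm.
Transfer each piece to the horizontal centroidal axis using Ī + A·d² with d = y − 29.75:
  flange: d = -18.75 mm → contributes +1 121 196 mm⁴
  web: d = 37.25 mm → contributes +2 969 716 mm⁴
Total I = 4 090 912 mm⁴.

I_x ≈ 4.1 × 10⁶ mm⁴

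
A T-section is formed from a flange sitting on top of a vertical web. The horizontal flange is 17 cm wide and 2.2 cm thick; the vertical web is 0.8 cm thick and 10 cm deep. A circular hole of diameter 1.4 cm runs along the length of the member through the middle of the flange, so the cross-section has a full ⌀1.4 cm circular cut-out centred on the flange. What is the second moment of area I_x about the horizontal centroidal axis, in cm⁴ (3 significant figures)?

Split into non-overlapping primitives; take the origin at the lower-left of the bounding box.
Flange: 17 × 2.2, A = 37.4 cm², y = 11.1 cm, Ī = 15.085 cm⁴.
Web: 0.8 × 10, A = 8 cm², y = 5 cm, Ī = 66.667 cm⁴.
Hole (subtracted): ⌀1.4, A = 1.5394 cm², y = 11.1 cm, Ī = 0.18857 cm⁴.
Centroid: ȳ = ΣA·y / ΣA = 9.9874 cm.
Transfer each piece to the horizontal centroidal axis using Ī + A·d² with d = y − 9.9874:
  flange: d = 1.1126 cm → contributes +61.383 cm⁴
  web: d = -4.9874 cm → contributes +265.66 cm⁴
  hole: d = 1.1126 cm → contributes −2.0942 cm⁴
Total I = 324.95 cm⁴.

I_x ≈ 325 cm⁴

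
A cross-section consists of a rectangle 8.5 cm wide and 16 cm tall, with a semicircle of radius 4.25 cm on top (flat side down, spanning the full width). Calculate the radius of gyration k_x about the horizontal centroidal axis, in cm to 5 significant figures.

Decompose the section into non-overlapping parts with the origin at the bottom-left of its bounding rectangle.
Rectangular body: 8.5 × 16, A = 136 cm², y = 8 cm, Ī = 2901.333 cm⁴.
Semicircular cap: semicircle r = 4.25, A = 28.37251 cm², y = 17.80376 cm, Ī = 35.80864 cm⁴.
Centroid: ȳ = ΣA·y / ΣA = 9.692236 cm.
Transfer each piece to the horizontal centroidal axis using Ī + A·d² with d = y − 9.692236:
  rectangular body: d = -1.692236 cm → contributes +3290.792 cm⁴
  semicircular cap: d = 8.11152 cm → contributes +1902.627 cm⁴
Total I = 5193.419 cm⁴.
Radius of gyration: k = √(I/A) = √(5193.419 / 164.3725) = 5.620981 cm.

k_x ≈ 5.6210 cm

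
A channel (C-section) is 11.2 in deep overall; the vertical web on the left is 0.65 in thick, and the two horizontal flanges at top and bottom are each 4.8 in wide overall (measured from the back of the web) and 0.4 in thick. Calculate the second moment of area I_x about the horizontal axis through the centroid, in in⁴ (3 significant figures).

I_x ≈ 173 in⁴

Break the section into simple shapes (no overlaps), measuring from the bottom-left corner of the bounding box.
Web: 0.65 × 11.2, A = 7.28 in², y = 5.6 in, Ī = 76.1 in⁴.
Top flange (beyond web): 4.15 × 0.4, A = 1.66 in², y = 11 in, Ī = 0.022133 in⁴.
Bottom flange (beyond web): 4.15 × 0.4, A = 1.66 in², y = 0.2 in, Ī = 0.022133 in⁴.
By symmetry the centroid is at mid-height, ȳ = 5.6 in.
Transfer each piece to the horizontal axis through the centroid using Ī + A·d² with d = y − 5.6:
  web: d = 0 in → contributes +76.1 in⁴
  top flange (beyond web): d = 5.4 in → contributes +48.428 in⁴
  bottom flange (beyond web): d = -5.4 in → contributes +48.428 in⁴
Total I = 172.96 in⁴.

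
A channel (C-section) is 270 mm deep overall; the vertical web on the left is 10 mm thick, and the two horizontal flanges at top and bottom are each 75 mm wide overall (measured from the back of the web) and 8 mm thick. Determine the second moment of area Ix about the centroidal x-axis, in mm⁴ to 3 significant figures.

Split into non-overlapping primitives; take the origin at the lower-left of the bounding box.
Web: 10 × 270, A = 2 700 mm², y = 135 mm, Ī = 16 402 500 mm⁴.
Top flange (beyond web): 65 × 8, A = 520 mm², y = 266 mm, Ī = 2773.3 mm⁴.
Bottom flange (beyond web): 65 × 8, A = 520 mm², y = 4 mm, Ī = 2773.3 mm⁴.
By symmetry the centroid is at mid-height, ȳ = 135 mm.
Transfer each piece to the centroidal x-axis using Ī + A·d² with d = y − 135:
  web: d = 0 mm → contributes +16 402 500 mm⁴
  top flange (beyond web): d = 131 mm → contributes +8 926 493 mm⁴
  bottom flange (beyond web): d = -131 mm → contributes +8 926 493 mm⁴
Total I = 34 255 487 mm⁴.

Ix ≈ 3.43 × 10⁷ mm⁴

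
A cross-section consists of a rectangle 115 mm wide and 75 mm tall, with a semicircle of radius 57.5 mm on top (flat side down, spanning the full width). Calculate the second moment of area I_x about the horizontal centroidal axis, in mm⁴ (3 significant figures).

I_x ≈ 1.77 × 10⁷ mm⁴

Break the section into simple shapes (no overlaps), measuring from the bottom-left corner of the bounding box.
Rectangular body: 115 × 75, A = 8 625 mm², y = 37.5 mm, Ī = 4 042 969 mm⁴.
Semicircular cap: semicircle r = 57.5, A = 5193.4 mm², y = 99.404 mm, Ī = 1 199 785 mm⁴.
Centroid: ȳ = ΣA·y / ΣA = 60.766 mm.
Transfer each piece to the horizontal centroidal axis using Ī + A·d² with d = y − 60.766:
  rectangular body: d = -23.266 mm → contributes +8 711 560 mm⁴
  semicircular cap: d = 38.638 mm → contributes +8 953 136 mm⁴
Total I = 17 664 696 mm⁴.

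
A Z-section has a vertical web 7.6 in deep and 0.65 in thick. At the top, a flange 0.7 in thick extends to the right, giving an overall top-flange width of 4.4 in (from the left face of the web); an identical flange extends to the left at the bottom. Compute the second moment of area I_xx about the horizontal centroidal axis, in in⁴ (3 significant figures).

Split into non-overlapping primitives; take the origin at the lower-left of the bounding box.
Web: 0.65 × 7.6, A = 4.94 in², y = 3.8 in, Ī = 23.778 in⁴.
Top flange (beyond web): 3.75 × 0.7, A = 2.625 in², y = 7.25 in, Ī = 0.10719 in⁴.
Bottom flange (beyond web): 3.75 × 0.7, A = 2.625 in², y = 0.35 in, Ī = 0.10719 in⁴.
Centroid: ȳ = ΣA·y / ΣA = 3.8 in.
Transfer each piece to the horizontal centroidal axis using Ī + A·d² with d = y − 3.8:
  web: d = 0 in → contributes +23.778 in⁴
  top flange (beyond web): d = 3.45 in → contributes +31.351 in⁴
  bottom flange (beyond web): d = -3.45 in → contributes +31.351 in⁴
Total I = 86.48 in⁴.

I_xx ≈ 86.5 in⁴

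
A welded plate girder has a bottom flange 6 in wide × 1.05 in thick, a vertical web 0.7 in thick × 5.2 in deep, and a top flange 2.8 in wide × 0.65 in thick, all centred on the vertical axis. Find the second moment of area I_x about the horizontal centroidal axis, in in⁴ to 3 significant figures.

I_x ≈ 68.4 in⁴

Break the section into simple shapes (no overlaps), measuring from the bottom-left corner of the bounding box.
Bottom plate: 6 × 1.05, A = 6.3 in², y = 0.525 in, Ī = 0.57881 in⁴.
Web plate: 0.7 × 5.2, A = 3.64 in², y = 3.65 in, Ī = 8.2021 in⁴.
Top plate: 2.8 × 0.65, A = 1.82 in², y = 6.575 in, Ī = 0.064079 in⁴.
Centroid: ȳ = ΣA·y / ΣA = 2.4286 in.
Transfer each piece to the horizontal centroidal axis using Ī + A·d² with d = y − 2.4286:
  bottom plate: d = -1.9036 in → contributes +23.407 in⁴
  web plate: d = 1.2214 in → contributes +13.633 in⁴
  top plate: d = 4.1464 in → contributes +31.355 in⁴
Total I = 68.395 in⁴.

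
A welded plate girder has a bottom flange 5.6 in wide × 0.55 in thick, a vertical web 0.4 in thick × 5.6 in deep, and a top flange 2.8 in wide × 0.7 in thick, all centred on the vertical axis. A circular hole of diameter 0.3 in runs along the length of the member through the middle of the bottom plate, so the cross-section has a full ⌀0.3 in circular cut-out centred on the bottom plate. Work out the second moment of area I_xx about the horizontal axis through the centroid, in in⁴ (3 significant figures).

I_xx ≈ 52.6 in⁴

Break the section into simple shapes (no overlaps), measuring from the bottom-left corner of the bounding box.
Bottom plate: 5.6 × 0.55, A = 3.08 in², y = 0.275 in, Ī = 0.077642 in⁴.
Web plate: 0.4 × 5.6, A = 2.24 in², y = 3.35 in, Ī = 5.8539 in⁴.
Top plate: 2.8 × 0.7, A = 1.96 in², y = 6.5 in, Ī = 0.080033 in⁴.
Hole (subtracted): ⌀0.3, A = 0.070686 in², y = 0.275 in, Ī = 0.00039761 in⁴.
Centroid: ȳ = ΣA·y / ΣA = 2.9228 in.
Transfer each piece to the horizontal axis through the centroid using Ī + A·d² with d = y − 2.9228:
  bottom plate: d = -2.6478 in → contributes +21.671 in⁴
  web plate: d = 0.42718 in → contributes +6.2626 in⁴
  top plate: d = 3.5772 in → contributes +25.161 in⁴
  hole: d = -2.6478 in → contributes −0.49597 in⁴
Total I = 52.599 in⁴.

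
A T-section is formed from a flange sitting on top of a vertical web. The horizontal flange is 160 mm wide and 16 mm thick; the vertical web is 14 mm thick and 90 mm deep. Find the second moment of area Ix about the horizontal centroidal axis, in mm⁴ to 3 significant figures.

Ix ≈ 3.28 × 10⁶ mm⁴

Decompose the section into non-overlapping parts with the origin at the bottom-left of its bounding rectangle.
Flange: 160 × 16, A = 2 560 mm², y = 98 mm, Ī = 54 613 mm⁴.
Web: 14 × 90, A = 1 260 mm², y = 45 mm, Ī = 850 500 mm⁴.
Centroid: ȳ = ΣA·y / ΣA = 80.518 mm.
Transfer each piece to the horizontal centroidal axis using Ī + A·d² with d = y − 80.518:
  flange: d = 17.482 mm → contributes +836 972 mm⁴
  web: d = -35.518 mm → contributes +2 440 055 mm⁴
Total I = 3 277 027 mm⁴.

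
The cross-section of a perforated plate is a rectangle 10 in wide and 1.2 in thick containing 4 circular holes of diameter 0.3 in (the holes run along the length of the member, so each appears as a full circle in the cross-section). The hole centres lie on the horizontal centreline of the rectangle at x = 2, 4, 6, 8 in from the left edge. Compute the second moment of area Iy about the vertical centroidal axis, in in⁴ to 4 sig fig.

Iy ≈ 98.58 in⁴

Break the section into simple shapes (no overlaps), measuring from the bottom-left corner of the bounding box.
Plate: 10 × 1.2, A = 12 in², x = 5 in, Ī = 100 in⁴.
Hole 1 (subtracted): ⌀0.3, A = 0.0706858 in², x = 2 in, Ī = 0.000397608 in⁴.
Hole 2 (subtracted): ⌀0.3, A = 0.0706858 in², x = 4 in, Ī = 0.000397608 in⁴.
Hole 3 (subtracted): ⌀0.3, A = 0.0706858 in², x = 6 in, Ī = 0.000397608 in⁴.
Hole 4 (subtracted): ⌀0.3, A = 0.0706858 in², x = 8 in, Ī = 0.000397608 in⁴.
By symmetry the centroid is at mid-width, x̄ = 5 in.
Transfer each piece to the vertical centroidal axis using Ī + A·d² with d = x − 5:
  plate: d = 0 in → contributes +100 in⁴
  hole 1: d = -3 in → contributes −0.63657 in⁴
  hole 2: d = -1 in → contributes −0.0710834 in⁴
  hole 3: d = 1 in → contributes −0.0710834 in⁴
  hole 4: d = 3 in → contributes −0.63657 in⁴
Total I = 98.5847 in⁴.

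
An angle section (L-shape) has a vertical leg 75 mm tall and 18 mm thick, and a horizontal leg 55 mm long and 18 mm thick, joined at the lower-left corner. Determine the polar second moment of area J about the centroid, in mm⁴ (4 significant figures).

J ≈ 1.463 × 10⁶ mm⁴

Break the section into simple shapes (no overlaps), measuring from the bottom-left corner of the bounding box.
Vertical leg: 18 × 75, A = 1 350 mm², y = 37.5 mm, Ī = 632 813 mm⁴.
Horizontal leg (remainder): 37 × 18, A = 666 mm², y = 9 mm, Ī = 17 982 mm⁴.
Centroid: ȳ = ΣA·y / ΣA = 28.0848 mm.
Transfer each piece to the centroidal x-axis using Ī + A·d² with d = y − 28.0848:
  vertical leg: d = 9.41518 mm → contributes +752 484 mm⁴
  horizontal leg (remainder): d = -19.0848 mm → contributes +260 559 mm⁴
Total I = 1 013 043 mm⁴.
For the y-axis: x̄ = 18.0848 mm.
Repeating about the centroidal y-axis gives I_y = 449 703 mm⁴.
Polar second moment: J = I_x + I_y = 1 462 747 mm⁴.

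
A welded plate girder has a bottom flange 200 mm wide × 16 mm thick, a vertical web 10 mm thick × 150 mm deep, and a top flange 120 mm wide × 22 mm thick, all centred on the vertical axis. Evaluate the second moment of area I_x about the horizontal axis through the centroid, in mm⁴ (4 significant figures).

I_x ≈ 4.435 × 10⁷ mm⁴

Decompose the section into non-overlapping parts with the origin at the bottom-left of its bounding rectangle.
Bottom plate: 200 × 16, A = 3 200 mm², y = 8 mm, Ī = 68266.7 mm⁴.
Web plate: 10 × 150, A = 1 500 mm², y = 91 mm, Ī = 2 812 500 mm⁴.
Top plate: 120 × 22, A = 2 640 mm², y = 177 mm, Ī = 106 480 mm⁴.
Centroid: ȳ = ΣA·y / ΣA = 85.7466 mm.
Transfer each piece to the horizontal axis through the centroid using Ī + A·d² with d = y − 85.7466:
  bottom plate: d = -77.7466 mm → contributes +19 410 772 mm⁴
  web plate: d = 5.25341 mm → contributes +2 853 897 mm⁴
  top plate: d = 91.2534 mm → contributes +22 090 246 mm⁴
Total I = 44 354 915 mm⁴.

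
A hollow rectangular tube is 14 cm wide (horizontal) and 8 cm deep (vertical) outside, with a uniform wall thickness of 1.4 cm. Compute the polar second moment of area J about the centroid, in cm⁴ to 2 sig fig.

Decompose the section into non-overlapping parts with the origin at the bottom-left of its bounding rectangle.
Outer rectangle: 14 × 8, A = 112 cm², y = 4 cm, Ī = 597.3 cm⁴.
Inner void (subtracted): 11.2 × 5.2, A = 58.24 cm², y = 4 cm, Ī = 131.2 cm⁴.
By symmetry the centroid is at mid-height, ȳ = 4 cm.
All pieces are centred on the centroidal x-axis, so I = ΣĪ (holes subtracted) = 466.1 cm⁴.
Repeating about the centroidal y-axis gives I_y = 1 221 cm⁴.
Polar second moment: J = I_x + I_y = 1 687 cm⁴.

J ≈ 1700 cm⁴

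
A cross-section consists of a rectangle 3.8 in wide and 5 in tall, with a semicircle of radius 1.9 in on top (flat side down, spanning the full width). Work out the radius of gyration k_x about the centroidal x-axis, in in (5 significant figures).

k_x ≈ 1.8968 in

Break the section into simple shapes (no overlaps), measuring from the bottom-left corner of the bounding box.
Rectangular body: 3.8 × 5, A = 19 in², y = 2.5 in, Ī = 39.58333 in⁴.
Semicircular cap: semicircle r = 1.9, A = 5.670575 in², y = 5.806385 in, Ī = 1.430364 in⁴.
Centroid: ȳ = ΣA·y / ΣA = 3.259978 in.
Transfer each piece to the centroidal x-axis using Ī + A·d² with d = y − 3.259978:
  rectangular body: d = -0.7599784 in → contributes +50.55711 in⁴
  semicircular cap: d = 2.546407 in → contributes +38.19943 in⁴
Total I = 88.75654 in⁴.
Radius of gyration: k = √(I/A) = √(88.75654 / 24.67057) = 1.896752 in.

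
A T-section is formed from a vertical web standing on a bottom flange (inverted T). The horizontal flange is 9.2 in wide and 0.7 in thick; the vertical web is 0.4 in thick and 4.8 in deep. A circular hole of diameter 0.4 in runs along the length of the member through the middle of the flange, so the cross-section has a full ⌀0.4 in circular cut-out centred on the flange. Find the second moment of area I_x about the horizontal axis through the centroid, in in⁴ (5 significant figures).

I_x ≈ 15.082 in⁴

Split into non-overlapping primitives; take the origin at the lower-left of the bounding box.
Flange: 9.2 × 0.7, A = 6.44 in², y = 0.35 in, Ī = 0.2629667 in⁴.
Web: 0.4 × 4.8, A = 1.92 in², y = 3.1 in, Ī = 3.6864 in⁴.
Hole (subtracted): ⌀0.4, A = 0.1256637 in², y = 0.35 in, Ī = 0.001256637 in⁴.
Centroid: ȳ = ΣA·y / ΣA = 0.9912174 in.
Transfer each piece to the horizontal axis through the centroid using Ī + A·d² with d = y − 0.9912174:
  flange: d = -0.6412174 in → contributes +2.910836 in⁴
  web: d = 2.108783 in → contributes +12.22457 in⁴
  hole: d = -0.6412174 in → contributes −0.0529245 in⁴
Total I = 15.08248 in⁴.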